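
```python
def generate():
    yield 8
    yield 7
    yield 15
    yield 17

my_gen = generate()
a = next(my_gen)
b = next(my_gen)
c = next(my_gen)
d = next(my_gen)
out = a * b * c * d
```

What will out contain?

Step 1: Create generator and consume all values:
  a = next(my_gen) = 8
  b = next(my_gen) = 7
  c = next(my_gen) = 15
  d = next(my_gen) = 17
Step 2: out = 8 * 7 * 15 * 17 = 14280.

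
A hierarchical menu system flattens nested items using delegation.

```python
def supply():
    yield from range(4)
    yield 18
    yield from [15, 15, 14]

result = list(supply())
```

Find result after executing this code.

Step 1: Trace yields in order:
  yield 0
  yield 1
  yield 2
  yield 3
  yield 18
  yield 15
  yield 15
  yield 14
Therefore result = [0, 1, 2, 3, 18, 15, 15, 14].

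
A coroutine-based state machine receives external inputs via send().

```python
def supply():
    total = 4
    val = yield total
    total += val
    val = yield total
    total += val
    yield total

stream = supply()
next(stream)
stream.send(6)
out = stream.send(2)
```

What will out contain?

Step 1: next() -> yield total=4.
Step 2: send(6) -> val=6, total = 4+6 = 10, yield 10.
Step 3: send(2) -> val=2, total = 10+2 = 12, yield 12.
Therefore out = 12.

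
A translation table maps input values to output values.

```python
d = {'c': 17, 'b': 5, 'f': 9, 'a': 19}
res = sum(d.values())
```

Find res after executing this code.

Step 1: d.values() = [17, 5, 9, 19].
Step 2: sum = 50.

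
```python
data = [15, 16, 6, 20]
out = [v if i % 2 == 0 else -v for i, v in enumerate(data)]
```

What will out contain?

Step 1: For each (i, v), keep v if i is even, negate if odd:
  i=0 (even): keep 15
  i=1 (odd): negate to -16
  i=2 (even): keep 6
  i=3 (odd): negate to -20
Therefore out = [15, -16, 6, -20].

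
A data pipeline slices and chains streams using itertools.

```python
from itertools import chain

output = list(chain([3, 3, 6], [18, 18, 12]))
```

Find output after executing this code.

Step 1: chain() concatenates iterables: [3, 3, 6] + [18, 18, 12].
Therefore output = [3, 3, 6, 18, 18, 12].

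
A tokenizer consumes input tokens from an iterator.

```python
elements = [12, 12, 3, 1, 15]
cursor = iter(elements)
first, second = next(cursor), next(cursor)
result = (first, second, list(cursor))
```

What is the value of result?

Step 1: Create iterator over [12, 12, 3, 1, 15].
Step 2: first = 12, second = 12.
Step 3: Remaining elements: [3, 1, 15].
Therefore result = (12, 12, [3, 1, 15]).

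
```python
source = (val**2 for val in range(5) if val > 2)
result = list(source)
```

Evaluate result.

Step 1: For range(5), keep val > 2, then square:
  val=0: 0 <= 2, excluded
  val=1: 1 <= 2, excluded
  val=2: 2 <= 2, excluded
  val=3: 3 > 2, yield 3**2 = 9
  val=4: 4 > 2, yield 4**2 = 16
Therefore result = [9, 16].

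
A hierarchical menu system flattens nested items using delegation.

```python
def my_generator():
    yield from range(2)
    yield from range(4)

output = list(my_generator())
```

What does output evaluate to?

Step 1: Trace yields in order:
  yield 0
  yield 1
  yield 0
  yield 1
  yield 2
  yield 3
Therefore output = [0, 1, 0, 1, 2, 3].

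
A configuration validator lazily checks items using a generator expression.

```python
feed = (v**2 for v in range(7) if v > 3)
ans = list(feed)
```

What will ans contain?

Step 1: For range(7), keep v > 3, then square:
  v=0: 0 <= 3, excluded
  v=1: 1 <= 3, excluded
  v=2: 2 <= 3, excluded
  v=3: 3 <= 3, excluded
  v=4: 4 > 3, yield 4**2 = 16
  v=5: 5 > 3, yield 5**2 = 25
  v=6: 6 > 3, yield 6**2 = 36
Therefore ans = [16, 25, 36].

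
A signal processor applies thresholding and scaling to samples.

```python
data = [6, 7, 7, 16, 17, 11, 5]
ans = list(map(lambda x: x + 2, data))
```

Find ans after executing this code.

Step 1: Apply lambda x: x + 2 to each element:
  6 -> 8
  7 -> 9
  7 -> 9
  16 -> 18
  17 -> 19
  11 -> 13
  5 -> 7
Therefore ans = [8, 9, 9, 18, 19, 13, 7].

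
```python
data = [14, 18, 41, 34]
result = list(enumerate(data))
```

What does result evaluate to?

Step 1: enumerate pairs each element with its index:
  (0, 14)
  (1, 18)
  (2, 41)
  (3, 34)
Therefore result = [(0, 14), (1, 18), (2, 41), (3, 34)].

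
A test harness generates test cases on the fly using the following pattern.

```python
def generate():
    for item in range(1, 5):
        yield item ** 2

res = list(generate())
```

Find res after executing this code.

Step 1: For each item in range(1, 5), yield item**2:
  item=1: yield 1**2 = 1
  item=2: yield 2**2 = 4
  item=3: yield 3**2 = 9
  item=4: yield 4**2 = 16
Therefore res = [1, 4, 9, 16].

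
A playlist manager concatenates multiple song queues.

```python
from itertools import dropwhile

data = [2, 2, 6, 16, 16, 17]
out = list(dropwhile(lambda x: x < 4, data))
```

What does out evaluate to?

Step 1: dropwhile drops elements while < 4:
  2 < 4: dropped
  2 < 4: dropped
  6: kept (dropping stopped)
Step 2: Remaining elements kept regardless of condition.
Therefore out = [6, 16, 16, 17].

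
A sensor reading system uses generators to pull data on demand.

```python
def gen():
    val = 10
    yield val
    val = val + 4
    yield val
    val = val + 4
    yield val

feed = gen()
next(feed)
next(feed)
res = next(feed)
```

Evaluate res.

Step 1: Trace through generator execution:
  Yield 1: val starts at 10, yield 10
  Yield 2: val = 10 + 4 = 14, yield 14
  Yield 3: val = 14 + 4 = 18, yield 18
Step 2: First next() gets 10, second next() gets the second value, third next() yields 18.
Therefore res = 18.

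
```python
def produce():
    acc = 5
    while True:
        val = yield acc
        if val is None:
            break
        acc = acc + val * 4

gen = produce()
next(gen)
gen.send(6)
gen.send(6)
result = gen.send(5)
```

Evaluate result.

Step 1: next() -> yield acc=5.
Step 2: send(6) -> val=6, acc = 5 + 6*4 = 29, yield 29.
Step 3: send(6) -> val=6, acc = 29 + 6*4 = 53, yield 53.
Step 4: send(5) -> val=5, acc = 53 + 5*4 = 73, yield 73.
Therefore result = 73.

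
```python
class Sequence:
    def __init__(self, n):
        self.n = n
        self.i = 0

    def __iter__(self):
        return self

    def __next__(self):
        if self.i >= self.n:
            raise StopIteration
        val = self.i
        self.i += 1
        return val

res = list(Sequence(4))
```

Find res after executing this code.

Step 1: Sequence(4) creates an iterator counting 0 to 3.
Step 2: list() consumes all values: [0, 1, 2, 3].
Therefore res = [0, 1, 2, 3].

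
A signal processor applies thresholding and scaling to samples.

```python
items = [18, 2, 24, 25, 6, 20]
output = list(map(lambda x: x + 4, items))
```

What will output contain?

Step 1: Apply lambda x: x + 4 to each element:
  18 -> 22
  2 -> 6
  24 -> 28
  25 -> 29
  6 -> 10
  20 -> 24
Therefore output = [22, 6, 28, 29, 10, 24].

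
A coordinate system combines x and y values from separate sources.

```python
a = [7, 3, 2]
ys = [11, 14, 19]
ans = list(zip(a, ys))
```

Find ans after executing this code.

Step 1: zip pairs elements at same index:
  Index 0: (7, 11)
  Index 1: (3, 14)
  Index 2: (2, 19)
Therefore ans = [(7, 11), (3, 14), (2, 19)].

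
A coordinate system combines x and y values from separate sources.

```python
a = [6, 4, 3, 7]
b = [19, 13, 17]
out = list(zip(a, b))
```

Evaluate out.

Step 1: zip stops at shortest (len(a)=4, len(b)=3):
  Index 0: (6, 19)
  Index 1: (4, 13)
  Index 2: (3, 17)
Step 2: Last element of a (7) has no pair, dropped.
Therefore out = [(6, 19), (4, 13), (3, 17)].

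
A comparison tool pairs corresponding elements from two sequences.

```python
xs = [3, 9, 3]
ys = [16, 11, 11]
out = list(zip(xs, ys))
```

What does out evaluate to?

Step 1: zip pairs elements at same index:
  Index 0: (3, 16)
  Index 1: (9, 11)
  Index 2: (3, 11)
Therefore out = [(3, 16), (9, 11), (3, 11)].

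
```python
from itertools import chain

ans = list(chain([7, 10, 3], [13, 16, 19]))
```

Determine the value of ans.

Step 1: chain() concatenates iterables: [7, 10, 3] + [13, 16, 19].
Therefore ans = [7, 10, 3, 13, 16, 19].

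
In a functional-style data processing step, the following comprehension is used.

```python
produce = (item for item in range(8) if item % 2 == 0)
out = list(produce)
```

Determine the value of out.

Step 1: Filter range(8) keeping only even values:
  item=0: even, included
  item=1: odd, excluded
  item=2: even, included
  item=3: odd, excluded
  item=4: even, included
  item=5: odd, excluded
  item=6: even, included
  item=7: odd, excluded
Therefore out = [0, 2, 4, 6].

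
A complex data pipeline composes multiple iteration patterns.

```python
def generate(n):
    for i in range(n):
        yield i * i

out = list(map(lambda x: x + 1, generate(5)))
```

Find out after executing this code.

Step 1: generate(5) yields squares: [0, 1, 4, 9, 16].
Step 2: map adds 1 to each: [1, 2, 5, 10, 17].
Therefore out = [1, 2, 5, 10, 17].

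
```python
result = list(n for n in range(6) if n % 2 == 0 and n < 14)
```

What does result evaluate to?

Step 1: Filter range(6) where n % 2 == 0 and n < 14:
  n=0: both conditions met, included
  n=1: excluded (1 % 2 != 0)
  n=2: both conditions met, included
  n=3: excluded (3 % 2 != 0)
  n=4: both conditions met, included
  n=5: excluded (5 % 2 != 0)
Therefore result = [0, 2, 4].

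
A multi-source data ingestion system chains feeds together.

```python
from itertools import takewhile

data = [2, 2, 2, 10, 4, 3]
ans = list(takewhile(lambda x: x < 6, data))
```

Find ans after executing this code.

Step 1: takewhile stops at first element >= 6:
  2 < 6: take
  2 < 6: take
  2 < 6: take
  10 >= 6: stop
Therefore ans = [2, 2, 2].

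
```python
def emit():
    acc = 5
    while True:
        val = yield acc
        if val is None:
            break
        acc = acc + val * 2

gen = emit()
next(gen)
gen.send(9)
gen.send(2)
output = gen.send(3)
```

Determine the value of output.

Step 1: next() -> yield acc=5.
Step 2: send(9) -> val=9, acc = 5 + 9*2 = 23, yield 23.
Step 3: send(2) -> val=2, acc = 23 + 2*2 = 27, yield 27.
Step 4: send(3) -> val=3, acc = 27 + 3*2 = 33, yield 33.
Therefore output = 33.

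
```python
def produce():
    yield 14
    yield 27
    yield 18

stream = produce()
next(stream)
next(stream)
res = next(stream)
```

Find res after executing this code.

Step 1: produce() creates a generator.
Step 2: next(stream) yields 14 (consumed and discarded).
Step 3: next(stream) yields 27 (consumed and discarded).
Step 4: next(stream) yields 18, assigned to res.
Therefore res = 18.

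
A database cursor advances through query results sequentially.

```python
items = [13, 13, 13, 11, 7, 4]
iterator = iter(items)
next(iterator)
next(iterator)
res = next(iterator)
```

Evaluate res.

Step 1: Create iterator over [13, 13, 13, 11, 7, 4].
Step 2: next() consumes 13.
Step 3: next() consumes 13.
Step 4: next() returns 13.
Therefore res = 13.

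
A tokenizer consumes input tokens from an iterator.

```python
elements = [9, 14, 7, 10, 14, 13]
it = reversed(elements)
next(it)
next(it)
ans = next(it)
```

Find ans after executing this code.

Step 1: reversed([9, 14, 7, 10, 14, 13]) gives iterator: [13, 14, 10, 7, 14, 9].
Step 2: First next() = 13, second next() = 14.
Step 3: Third next() = 10.
Therefore ans = 10.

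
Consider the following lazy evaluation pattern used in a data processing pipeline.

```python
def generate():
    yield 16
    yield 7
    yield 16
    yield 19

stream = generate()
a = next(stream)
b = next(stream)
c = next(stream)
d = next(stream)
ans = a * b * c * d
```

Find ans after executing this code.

Step 1: Create generator and consume all values:
  a = next(stream) = 16
  b = next(stream) = 7
  c = next(stream) = 16
  d = next(stream) = 19
Step 2: ans = 16 * 7 * 16 * 19 = 34048.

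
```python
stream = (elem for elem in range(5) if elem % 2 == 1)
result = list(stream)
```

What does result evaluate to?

Step 1: Filter range(5) keeping only odd values:
  elem=0: even, excluded
  elem=1: odd, included
  elem=2: even, excluded
  elem=3: odd, included
  elem=4: even, excluded
Therefore result = [1, 3].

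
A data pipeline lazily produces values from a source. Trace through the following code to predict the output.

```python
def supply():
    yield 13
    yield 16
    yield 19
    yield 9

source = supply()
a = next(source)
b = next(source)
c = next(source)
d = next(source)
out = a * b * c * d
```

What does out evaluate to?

Step 1: Create generator and consume all values:
  a = next(source) = 13
  b = next(source) = 16
  c = next(source) = 19
  d = next(source) = 9
Step 2: out = 13 * 16 * 19 * 9 = 35568.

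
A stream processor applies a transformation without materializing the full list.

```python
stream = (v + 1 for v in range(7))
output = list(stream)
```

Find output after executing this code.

Step 1: For each v in range(7), compute v+1:
  v=0: 0+1 = 1
  v=1: 1+1 = 2
  v=2: 2+1 = 3
  v=3: 3+1 = 4
  v=4: 4+1 = 5
  v=5: 5+1 = 6
  v=6: 6+1 = 7
Therefore output = [1, 2, 3, 4, 5, 6, 7].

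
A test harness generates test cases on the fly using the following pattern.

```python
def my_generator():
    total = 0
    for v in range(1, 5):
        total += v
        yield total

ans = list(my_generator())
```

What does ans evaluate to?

Step 1: Generator accumulates running sum:
  v=1: total = 1, yield 1
  v=2: total = 3, yield 3
  v=3: total = 6, yield 6
  v=4: total = 10, yield 10
Therefore ans = [1, 3, 6, 10].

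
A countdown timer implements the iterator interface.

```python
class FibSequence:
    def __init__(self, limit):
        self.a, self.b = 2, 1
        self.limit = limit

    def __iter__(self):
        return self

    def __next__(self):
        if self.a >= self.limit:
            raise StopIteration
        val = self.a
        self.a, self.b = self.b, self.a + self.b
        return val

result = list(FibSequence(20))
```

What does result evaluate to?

Step 1: Fibonacci-like sequence (a=2, b=1) until >= 20:
  Yield 2, then a,b = 1,3
  Yield 1, then a,b = 3,4
  Yield 3, then a,b = 4,7
  Yield 4, then a,b = 7,11
  Yield 7, then a,b = 11,18
  Yield 11, then a,b = 18,29
  Yield 18, then a,b = 29,47
Step 2: 29 >= 20, stop.
Therefore result = [2, 1, 3, 4, 7, 11, 18].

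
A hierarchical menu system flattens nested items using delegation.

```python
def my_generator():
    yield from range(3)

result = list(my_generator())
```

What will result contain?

Step 1: yield from delegates to the iterable, yielding each element.
Step 2: Collected values: [0, 1, 2].
Therefore result = [0, 1, 2].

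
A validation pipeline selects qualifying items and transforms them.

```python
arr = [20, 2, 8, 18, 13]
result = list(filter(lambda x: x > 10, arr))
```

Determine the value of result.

Step 1: Filter elements > 10:
  20: kept
  2: removed
  8: removed
  18: kept
  13: kept
Therefore result = [20, 18, 13].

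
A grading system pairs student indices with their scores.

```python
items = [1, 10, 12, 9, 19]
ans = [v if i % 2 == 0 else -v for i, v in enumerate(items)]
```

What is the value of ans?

Step 1: For each (i, v), keep v if i is even, negate if odd:
  i=0 (even): keep 1
  i=1 (odd): negate to -10
  i=2 (even): keep 12
  i=3 (odd): negate to -9
  i=4 (even): keep 19
Therefore ans = [1, -10, 12, -9, 19].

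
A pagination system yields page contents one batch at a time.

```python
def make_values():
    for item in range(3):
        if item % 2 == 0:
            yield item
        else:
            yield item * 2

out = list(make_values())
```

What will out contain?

Step 1: For each item in range(3), yield item if even, else item*2:
  item=0 (even): yield 0
  item=1 (odd): yield 1*2 = 2
  item=2 (even): yield 2
Therefore out = [0, 2, 2].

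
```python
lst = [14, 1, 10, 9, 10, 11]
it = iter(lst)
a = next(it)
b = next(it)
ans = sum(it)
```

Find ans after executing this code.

Step 1: Create iterator over [14, 1, 10, 9, 10, 11].
Step 2: a = next() = 14, b = next() = 1.
Step 3: sum() of remaining [10, 9, 10, 11] = 40.
Therefore ans = 40.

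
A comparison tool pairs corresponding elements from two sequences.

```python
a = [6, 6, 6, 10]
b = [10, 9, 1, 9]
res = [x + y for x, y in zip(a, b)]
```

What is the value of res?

Step 1: Add corresponding elements:
  6 + 10 = 16
  6 + 9 = 15
  6 + 1 = 7
  10 + 9 = 19
Therefore res = [16, 15, 7, 19].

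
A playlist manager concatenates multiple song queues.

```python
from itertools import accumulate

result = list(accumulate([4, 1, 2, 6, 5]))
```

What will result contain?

Step 1: accumulate computes running sums:
  + 4 = 4
  + 1 = 5
  + 2 = 7
  + 6 = 13
  + 5 = 18
Therefore result = [4, 5, 7, 13, 18].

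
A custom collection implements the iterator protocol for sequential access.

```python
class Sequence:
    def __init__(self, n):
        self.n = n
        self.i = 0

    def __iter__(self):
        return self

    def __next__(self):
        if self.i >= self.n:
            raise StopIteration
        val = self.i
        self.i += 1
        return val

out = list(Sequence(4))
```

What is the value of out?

Step 1: Sequence(4) creates an iterator counting 0 to 3.
Step 2: list() consumes all values: [0, 1, 2, 3].
Therefore out = [0, 1, 2, 3].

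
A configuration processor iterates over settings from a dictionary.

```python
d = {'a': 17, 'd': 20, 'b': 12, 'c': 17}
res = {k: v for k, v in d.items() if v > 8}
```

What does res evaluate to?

Step 1: Filter items where value > 8:
  'a': 17 > 8: kept
  'd': 20 > 8: kept
  'b': 12 > 8: kept
  'c': 17 > 8: kept
Therefore res = {'a': 17, 'd': 20, 'b': 12, 'c': 17}.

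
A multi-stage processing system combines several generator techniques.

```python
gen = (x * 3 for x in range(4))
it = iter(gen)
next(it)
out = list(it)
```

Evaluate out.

Step 1: Generator produces [0, 3, 6, 9].
Step 2: next(it) consumes first element (0).
Step 3: list(it) collects remaining: [3, 6, 9].
Therefore out = [3, 6, 9].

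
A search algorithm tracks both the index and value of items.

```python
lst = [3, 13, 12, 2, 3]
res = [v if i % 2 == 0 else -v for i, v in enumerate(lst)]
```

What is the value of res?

Step 1: For each (i, v), keep v if i is even, negate if odd:
  i=0 (even): keep 3
  i=1 (odd): negate to -13
  i=2 (even): keep 12
  i=3 (odd): negate to -2
  i=4 (even): keep 3
Therefore res = [3, -13, 12, -2, 3].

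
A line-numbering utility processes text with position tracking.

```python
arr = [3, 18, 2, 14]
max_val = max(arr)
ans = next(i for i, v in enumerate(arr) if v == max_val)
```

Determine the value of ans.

Step 1: max([3, 18, 2, 14]) = 18.
Step 2: Find first index where value == 18:
  Index 0: 3 != 18
  Index 1: 18 == 18, found!
Therefore ans = 1.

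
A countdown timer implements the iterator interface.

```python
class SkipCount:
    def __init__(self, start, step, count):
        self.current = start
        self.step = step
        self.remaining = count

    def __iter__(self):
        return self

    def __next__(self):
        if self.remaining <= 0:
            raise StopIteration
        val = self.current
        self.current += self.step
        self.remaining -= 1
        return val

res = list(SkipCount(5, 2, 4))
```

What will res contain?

Step 1: SkipCount starts at 5, increments by 2, for 4 steps:
  Yield 5, then current += 2
  Yield 7, then current += 2
  Yield 9, then current += 2
  Yield 11, then current += 2
Therefore res = [5, 7, 9, 11].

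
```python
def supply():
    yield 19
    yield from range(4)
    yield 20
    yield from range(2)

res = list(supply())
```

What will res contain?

Step 1: Trace yields in order:
  yield 19
  yield 0
  yield 1
  yield 2
  yield 3
  yield 20
  yield 0
  yield 1
Therefore res = [19, 0, 1, 2, 3, 20, 0, 1].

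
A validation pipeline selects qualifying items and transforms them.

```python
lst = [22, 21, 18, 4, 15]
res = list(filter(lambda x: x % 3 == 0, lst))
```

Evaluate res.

Step 1: Filter elements divisible by 3:
  22 % 3 = 1: removed
  21 % 3 = 0: kept
  18 % 3 = 0: kept
  4 % 3 = 1: removed
  15 % 3 = 0: kept
Therefore res = [21, 18, 15].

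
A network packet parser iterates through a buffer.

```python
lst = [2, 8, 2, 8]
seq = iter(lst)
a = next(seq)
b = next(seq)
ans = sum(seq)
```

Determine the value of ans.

Step 1: Create iterator over [2, 8, 2, 8].
Step 2: a = next() = 2, b = next() = 8.
Step 3: sum() of remaining [2, 8] = 10.
Therefore ans = 10.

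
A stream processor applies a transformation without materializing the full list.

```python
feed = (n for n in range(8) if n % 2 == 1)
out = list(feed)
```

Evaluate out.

Step 1: Filter range(8) keeping only odd values:
  n=0: even, excluded
  n=1: odd, included
  n=2: even, excluded
  n=3: odd, included
  n=4: even, excluded
  n=5: odd, included
  n=6: even, excluded
  n=7: odd, included
Therefore out = [1, 3, 5, 7].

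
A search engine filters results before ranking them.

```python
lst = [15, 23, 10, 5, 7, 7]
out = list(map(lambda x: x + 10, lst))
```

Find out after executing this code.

Step 1: Apply lambda x: x + 10 to each element:
  15 -> 25
  23 -> 33
  10 -> 20
  5 -> 15
  7 -> 17
  7 -> 17
Therefore out = [25, 33, 20, 15, 17, 17].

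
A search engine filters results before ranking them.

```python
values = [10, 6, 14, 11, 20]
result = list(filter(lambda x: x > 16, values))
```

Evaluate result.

Step 1: Filter elements > 16:
  10: removed
  6: removed
  14: removed
  11: removed
  20: kept
Therefore result = [20].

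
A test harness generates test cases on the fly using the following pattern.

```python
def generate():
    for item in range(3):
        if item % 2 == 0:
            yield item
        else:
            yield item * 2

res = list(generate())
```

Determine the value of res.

Step 1: For each item in range(3), yield item if even, else item*2:
  item=0 (even): yield 0
  item=1 (odd): yield 1*2 = 2
  item=2 (even): yield 2
Therefore res = [0, 2, 2].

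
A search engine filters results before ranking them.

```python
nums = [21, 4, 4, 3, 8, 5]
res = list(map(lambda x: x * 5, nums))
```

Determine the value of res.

Step 1: Apply lambda x: x * 5 to each element:
  21 -> 105
  4 -> 20
  4 -> 20
  3 -> 15
  8 -> 40
  5 -> 25
Therefore res = [105, 20, 20, 15, 40, 25].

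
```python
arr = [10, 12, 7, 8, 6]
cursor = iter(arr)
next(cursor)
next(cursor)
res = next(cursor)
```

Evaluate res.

Step 1: Create iterator over [10, 12, 7, 8, 6].
Step 2: next() consumes 10.
Step 3: next() consumes 12.
Step 4: next() returns 7.
Therefore res = 7.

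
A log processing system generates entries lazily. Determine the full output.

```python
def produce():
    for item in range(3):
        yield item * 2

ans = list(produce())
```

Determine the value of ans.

Step 1: For each item in range(3), yield item * 2:
  item=0: yield 0 * 2 = 0
  item=1: yield 1 * 2 = 2
  item=2: yield 2 * 2 = 4
Therefore ans = [0, 2, 4].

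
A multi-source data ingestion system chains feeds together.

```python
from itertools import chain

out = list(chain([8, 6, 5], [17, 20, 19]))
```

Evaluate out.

Step 1: chain() concatenates iterables: [8, 6, 5] + [17, 20, 19].
Therefore out = [8, 6, 5, 17, 20, 19].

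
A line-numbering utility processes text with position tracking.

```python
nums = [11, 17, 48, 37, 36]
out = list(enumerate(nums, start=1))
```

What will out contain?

Step 1: enumerate with start=1:
  (1, 11)
  (2, 17)
  (3, 48)
  (4, 37)
  (5, 36)
Therefore out = [(1, 11), (2, 17), (3, 48), (4, 37), (5, 36)].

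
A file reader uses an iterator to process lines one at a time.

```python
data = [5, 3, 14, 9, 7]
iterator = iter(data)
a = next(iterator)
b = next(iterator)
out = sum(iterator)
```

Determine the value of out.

Step 1: Create iterator over [5, 3, 14, 9, 7].
Step 2: a = next() = 5, b = next() = 3.
Step 3: sum() of remaining [14, 9, 7] = 30.
Therefore out = 30.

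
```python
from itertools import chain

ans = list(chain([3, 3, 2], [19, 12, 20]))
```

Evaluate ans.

Step 1: chain() concatenates iterables: [3, 3, 2] + [19, 12, 20].
Therefore ans = [3, 3, 2, 19, 12, 20].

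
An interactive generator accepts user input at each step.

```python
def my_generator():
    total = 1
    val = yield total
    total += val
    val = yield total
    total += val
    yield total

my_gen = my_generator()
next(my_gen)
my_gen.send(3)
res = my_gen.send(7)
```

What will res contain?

Step 1: next() -> yield total=1.
Step 2: send(3) -> val=3, total = 1+3 = 4, yield 4.
Step 3: send(7) -> val=7, total = 4+7 = 11, yield 11.
Therefore res = 11.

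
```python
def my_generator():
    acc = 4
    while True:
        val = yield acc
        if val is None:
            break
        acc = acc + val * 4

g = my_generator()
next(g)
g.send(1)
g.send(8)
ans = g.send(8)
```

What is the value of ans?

Step 1: next() -> yield acc=4.
Step 2: send(1) -> val=1, acc = 4 + 1*4 = 8, yield 8.
Step 3: send(8) -> val=8, acc = 8 + 8*4 = 40, yield 40.
Step 4: send(8) -> val=8, acc = 40 + 8*4 = 72, yield 72.
Therefore ans = 72.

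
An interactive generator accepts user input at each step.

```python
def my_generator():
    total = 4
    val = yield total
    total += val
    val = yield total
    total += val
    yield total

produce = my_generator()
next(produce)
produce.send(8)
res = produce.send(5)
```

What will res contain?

Step 1: next() -> yield total=4.
Step 2: send(8) -> val=8, total = 4+8 = 12, yield 12.
Step 3: send(5) -> val=5, total = 12+5 = 17, yield 17.
Therefore res = 17.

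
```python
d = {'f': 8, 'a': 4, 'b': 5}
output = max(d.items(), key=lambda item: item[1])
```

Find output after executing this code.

Step 1: Find item with maximum value:
  ('f', 8)
  ('a', 4)
  ('b', 5)
Step 2: Maximum value is 8 at key 'f'.
Therefore output = ('f', 8).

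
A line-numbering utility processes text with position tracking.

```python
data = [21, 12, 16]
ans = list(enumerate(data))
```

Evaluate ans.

Step 1: enumerate pairs each element with its index:
  (0, 21)
  (1, 12)
  (2, 16)
Therefore ans = [(0, 21), (1, 12), (2, 16)].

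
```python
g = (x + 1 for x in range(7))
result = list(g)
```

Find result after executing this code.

Step 1: For each x in range(7), compute x+1:
  x=0: 0+1 = 1
  x=1: 1+1 = 2
  x=2: 2+1 = 3
  x=3: 3+1 = 4
  x=4: 4+1 = 5
  x=5: 5+1 = 6
  x=6: 6+1 = 7
Therefore result = [1, 2, 3, 4, 5, 6, 7].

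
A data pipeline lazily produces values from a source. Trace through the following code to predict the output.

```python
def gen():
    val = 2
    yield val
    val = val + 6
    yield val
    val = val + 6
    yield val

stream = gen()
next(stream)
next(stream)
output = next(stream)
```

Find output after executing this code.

Step 1: Trace through generator execution:
  Yield 1: val starts at 2, yield 2
  Yield 2: val = 2 + 6 = 8, yield 8
  Yield 3: val = 8 + 6 = 14, yield 14
Step 2: First next() gets 2, second next() gets the second value, third next() yields 14.
Therefore output = 14.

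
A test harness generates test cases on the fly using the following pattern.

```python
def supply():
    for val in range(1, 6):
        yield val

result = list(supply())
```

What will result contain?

Step 1: The generator yields each value from range(1, 6).
Step 2: list() consumes all yields: [1, 2, 3, 4, 5].
Therefore result = [1, 2, 3, 4, 5].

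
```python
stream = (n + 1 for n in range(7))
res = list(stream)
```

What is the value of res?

Step 1: For each n in range(7), compute n+1:
  n=0: 0+1 = 1
  n=1: 1+1 = 2
  n=2: 2+1 = 3
  n=3: 3+1 = 4
  n=4: 4+1 = 5
  n=5: 5+1 = 6
  n=6: 6+1 = 7
Therefore res = [1, 2, 3, 4, 5, 6, 7].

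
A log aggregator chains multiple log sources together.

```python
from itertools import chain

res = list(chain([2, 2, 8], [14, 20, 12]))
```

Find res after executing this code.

Step 1: chain() concatenates iterables: [2, 2, 8] + [14, 20, 12].
Therefore res = [2, 2, 8, 14, 20, 12].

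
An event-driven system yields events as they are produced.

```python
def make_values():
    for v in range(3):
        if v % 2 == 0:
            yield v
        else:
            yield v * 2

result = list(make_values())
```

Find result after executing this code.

Step 1: For each v in range(3), yield v if even, else v*2:
  v=0 (even): yield 0
  v=1 (odd): yield 1*2 = 2
  v=2 (even): yield 2
Therefore result = [0, 2, 2].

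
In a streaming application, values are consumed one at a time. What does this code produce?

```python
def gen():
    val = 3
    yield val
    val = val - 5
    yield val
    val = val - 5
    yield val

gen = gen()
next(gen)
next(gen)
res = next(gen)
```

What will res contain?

Step 1: Trace through generator execution:
  Yield 1: val starts at 3, yield 3
  Yield 2: val = 3 - 5 = -2, yield -2
  Yield 3: val = -2 - 5 = -7, yield -7
Step 2: First next() gets 3, second next() gets the second value, third next() yields -7.
Therefore res = -7.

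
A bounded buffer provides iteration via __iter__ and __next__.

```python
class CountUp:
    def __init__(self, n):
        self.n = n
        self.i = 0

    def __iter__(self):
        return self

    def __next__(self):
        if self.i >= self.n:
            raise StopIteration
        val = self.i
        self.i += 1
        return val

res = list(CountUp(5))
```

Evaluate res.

Step 1: CountUp(5) creates an iterator counting 0 to 4.
Step 2: list() consumes all values: [0, 1, 2, 3, 4].
Therefore res = [0, 1, 2, 3, 4].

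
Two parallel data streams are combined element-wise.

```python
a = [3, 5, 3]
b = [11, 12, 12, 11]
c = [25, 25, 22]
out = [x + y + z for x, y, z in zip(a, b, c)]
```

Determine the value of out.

Step 1: zip three lists (truncates to shortest, len=3):
  3 + 11 + 25 = 39
  5 + 12 + 25 = 42
  3 + 12 + 22 = 37
Therefore out = [39, 42, 37].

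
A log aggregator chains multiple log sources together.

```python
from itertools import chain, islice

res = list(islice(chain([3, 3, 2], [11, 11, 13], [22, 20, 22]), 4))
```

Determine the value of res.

Step 1: chain([3, 3, 2], [11, 11, 13], [22, 20, 22]) = [3, 3, 2, 11, 11, 13, 22, 20, 22].
Step 2: islice takes first 4 elements: [3, 3, 2, 11].
Therefore res = [3, 3, 2, 11].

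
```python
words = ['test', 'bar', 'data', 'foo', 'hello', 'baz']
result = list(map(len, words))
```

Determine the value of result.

Step 1: Map len() to each word:
  'test' -> 4
  'bar' -> 3
  'data' -> 4
  'foo' -> 3
  'hello' -> 5
  'baz' -> 3
Therefore result = [4, 3, 4, 3, 5, 3].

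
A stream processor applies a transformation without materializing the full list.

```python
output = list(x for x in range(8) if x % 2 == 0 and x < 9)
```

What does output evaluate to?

Step 1: Filter range(8) where x % 2 == 0 and x < 9:
  x=0: both conditions met, included
  x=1: excluded (1 % 2 != 0)
  x=2: both conditions met, included
  x=3: excluded (3 % 2 != 0)
  x=4: both conditions met, included
  x=5: excluded (5 % 2 != 0)
  x=6: both conditions met, included
  x=7: excluded (7 % 2 != 0)
Therefore output = [0, 2, 4, 6].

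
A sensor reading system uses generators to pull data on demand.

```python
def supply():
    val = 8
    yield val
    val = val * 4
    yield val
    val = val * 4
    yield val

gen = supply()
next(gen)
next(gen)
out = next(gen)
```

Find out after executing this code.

Step 1: Trace through generator execution:
  Yield 1: val starts at 8, yield 8
  Yield 2: val = 8 * 4 = 32, yield 32
  Yield 3: val = 32 * 4 = 128, yield 128
Step 2: First next() gets 8, second next() gets the second value, third next() yields 128.
Therefore out = 128.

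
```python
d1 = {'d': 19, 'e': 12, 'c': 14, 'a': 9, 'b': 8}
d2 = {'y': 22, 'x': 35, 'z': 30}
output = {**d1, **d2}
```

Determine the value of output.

Step 1: Merge d1 and d2 (d2 values override on key conflicts).
Step 2: d1 has keys ['d', 'e', 'c', 'a', 'b'], d2 has keys ['y', 'x', 'z'].
Therefore output = {'d': 19, 'e': 12, 'c': 14, 'a': 9, 'b': 8, 'y': 22, 'x': 35, 'z': 30}.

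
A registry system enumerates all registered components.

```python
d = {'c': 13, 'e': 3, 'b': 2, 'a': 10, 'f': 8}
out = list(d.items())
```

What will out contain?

Step 1: d.items() returns (key, value) pairs in insertion order.
Therefore out = [('c', 13), ('e', 3), ('b', 2), ('a', 10), ('f', 8)].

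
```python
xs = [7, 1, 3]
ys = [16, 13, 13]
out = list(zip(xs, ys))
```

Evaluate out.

Step 1: zip pairs elements at same index:
  Index 0: (7, 16)
  Index 1: (1, 13)
  Index 2: (3, 13)
Therefore out = [(7, 16), (1, 13), (3, 13)].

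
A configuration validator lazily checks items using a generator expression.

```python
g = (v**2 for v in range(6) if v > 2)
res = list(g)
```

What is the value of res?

Step 1: For range(6), keep v > 2, then square:
  v=0: 0 <= 2, excluded
  v=1: 1 <= 2, excluded
  v=2: 2 <= 2, excluded
  v=3: 3 > 2, yield 3**2 = 9
  v=4: 4 > 2, yield 4**2 = 16
  v=5: 5 > 2, yield 5**2 = 25
Therefore res = [9, 16, 25].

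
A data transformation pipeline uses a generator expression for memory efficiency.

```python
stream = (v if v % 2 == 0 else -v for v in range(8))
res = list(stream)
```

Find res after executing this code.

Step 1: For each v in range(8), yield v if even, else -v:
  v=0: even, yield 0
  v=1: odd, yield -1
  v=2: even, yield 2
  v=3: odd, yield -3
  v=4: even, yield 4
  v=5: odd, yield -5
  v=6: even, yield 6
  v=7: odd, yield -7
Therefore res = [0, -1, 2, -3, 4, -5, 6, -7].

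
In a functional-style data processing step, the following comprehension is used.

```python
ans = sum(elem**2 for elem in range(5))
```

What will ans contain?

Step 1: Compute elem**2 for each elem in range(5):
  elem=0: 0**2 = 0
  elem=1: 1**2 = 1
  elem=2: 2**2 = 4
  elem=3: 3**2 = 9
  elem=4: 4**2 = 16
Step 2: sum = 0 + 1 + 4 + 9 + 16 = 30.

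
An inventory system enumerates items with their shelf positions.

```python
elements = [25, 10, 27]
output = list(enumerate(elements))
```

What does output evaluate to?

Step 1: enumerate pairs each element with its index:
  (0, 25)
  (1, 10)
  (2, 27)
Therefore output = [(0, 25), (1, 10), (2, 27)].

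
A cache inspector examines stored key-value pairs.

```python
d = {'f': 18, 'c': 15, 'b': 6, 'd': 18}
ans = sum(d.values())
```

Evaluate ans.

Step 1: d.values() = [18, 15, 6, 18].
Step 2: sum = 57.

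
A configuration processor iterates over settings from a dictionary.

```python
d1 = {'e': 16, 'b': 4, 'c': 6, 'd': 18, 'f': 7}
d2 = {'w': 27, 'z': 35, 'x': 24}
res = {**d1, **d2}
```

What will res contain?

Step 1: Merge d1 and d2 (d2 values override on key conflicts).
Step 2: d1 has keys ['e', 'b', 'c', 'd', 'f'], d2 has keys ['w', 'z', 'x'].
Therefore res = {'e': 16, 'b': 4, 'c': 6, 'd': 18, 'f': 7, 'w': 27, 'z': 35, 'x': 24}.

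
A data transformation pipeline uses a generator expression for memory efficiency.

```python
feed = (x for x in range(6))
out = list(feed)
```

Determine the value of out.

Step 1: Generator expression iterates range(6): [0, 1, 2, 3, 4, 5].
Step 2: list() collects all values.
Therefore out = [0, 1, 2, 3, 4, 5].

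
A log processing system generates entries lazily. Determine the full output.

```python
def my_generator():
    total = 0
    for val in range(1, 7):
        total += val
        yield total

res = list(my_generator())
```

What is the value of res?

Step 1: Generator accumulates running sum:
  val=1: total = 1, yield 1
  val=2: total = 3, yield 3
  val=3: total = 6, yield 6
  val=4: total = 10, yield 10
  val=5: total = 15, yield 15
  val=6: total = 21, yield 21
Therefore res = [1, 3, 6, 10, 15, 21].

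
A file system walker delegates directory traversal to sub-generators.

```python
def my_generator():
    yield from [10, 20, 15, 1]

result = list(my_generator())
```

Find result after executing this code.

Step 1: yield from delegates to the iterable, yielding each element.
Step 2: Collected values: [10, 20, 15, 1].
Therefore result = [10, 20, 15, 1].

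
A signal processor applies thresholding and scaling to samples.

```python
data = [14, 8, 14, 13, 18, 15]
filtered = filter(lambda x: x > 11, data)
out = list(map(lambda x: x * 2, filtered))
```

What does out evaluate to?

Step 1: Filter data for elements > 11:
  14: kept
  8: removed
  14: kept
  13: kept
  18: kept
  15: kept
Step 2: Map x * 2 on filtered [14, 14, 13, 18, 15]:
  14 -> 28
  14 -> 28
  13 -> 26
  18 -> 36
  15 -> 30
Therefore out = [28, 28, 26, 36, 30].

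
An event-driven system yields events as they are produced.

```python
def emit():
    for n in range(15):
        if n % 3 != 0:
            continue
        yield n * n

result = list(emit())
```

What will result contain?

Step 1: Only yield n**2 when n is divisible by 3:
  n=0: 0 % 3 == 0, yield 0**2 = 0
  n=3: 3 % 3 == 0, yield 3**2 = 9
  n=6: 6 % 3 == 0, yield 6**2 = 36
  n=9: 9 % 3 == 0, yield 9**2 = 81
  n=12: 12 % 3 == 0, yield 12**2 = 144
Therefore result = [0, 9, 36, 81, 144].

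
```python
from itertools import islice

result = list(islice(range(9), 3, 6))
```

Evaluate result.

Step 1: islice(range(9), 3, 6) takes elements at indices [3, 6).
Step 2: Elements: [3, 4, 5].
Therefore result = [3, 4, 5].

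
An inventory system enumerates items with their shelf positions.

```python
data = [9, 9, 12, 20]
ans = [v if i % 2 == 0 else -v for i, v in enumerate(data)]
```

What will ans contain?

Step 1: For each (i, v), keep v if i is even, negate if odd:
  i=0 (even): keep 9
  i=1 (odd): negate to -9
  i=2 (even): keep 12
  i=3 (odd): negate to -20
Therefore ans = [9, -9, 12, -20].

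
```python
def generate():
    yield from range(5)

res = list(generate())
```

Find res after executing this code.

Step 1: yield from delegates to the iterable, yielding each element.
Step 2: Collected values: [0, 1, 2, 3, 4].
Therefore res = [0, 1, 2, 3, 4].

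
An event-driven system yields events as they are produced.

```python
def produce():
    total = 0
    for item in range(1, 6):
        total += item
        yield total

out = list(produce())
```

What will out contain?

Step 1: Generator accumulates running sum:
  item=1: total = 1, yield 1
  item=2: total = 3, yield 3
  item=3: total = 6, yield 6
  item=4: total = 10, yield 10
  item=5: total = 15, yield 15
Therefore out = [1, 3, 6, 10, 15].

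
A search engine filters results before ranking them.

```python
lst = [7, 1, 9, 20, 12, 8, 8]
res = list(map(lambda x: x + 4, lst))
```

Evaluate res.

Step 1: Apply lambda x: x + 4 to each element:
  7 -> 11
  1 -> 5
  9 -> 13
  20 -> 24
  12 -> 16
  8 -> 12
  8 -> 12
Therefore res = [11, 5, 13, 24, 16, 12, 12].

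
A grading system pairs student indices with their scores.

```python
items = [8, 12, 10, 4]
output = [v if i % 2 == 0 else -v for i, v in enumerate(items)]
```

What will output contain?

Step 1: For each (i, v), keep v if i is even, negate if odd:
  i=0 (even): keep 8
  i=1 (odd): negate to -12
  i=2 (even): keep 10
  i=3 (odd): negate to -4
Therefore output = [8, -12, 10, -4].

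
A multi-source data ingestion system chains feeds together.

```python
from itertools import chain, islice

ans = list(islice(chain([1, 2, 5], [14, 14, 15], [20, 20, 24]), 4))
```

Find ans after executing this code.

Step 1: chain([1, 2, 5], [14, 14, 15], [20, 20, 24]) = [1, 2, 5, 14, 14, 15, 20, 20, 24].
Step 2: islice takes first 4 elements: [1, 2, 5, 14].
Therefore ans = [1, 2, 5, 14].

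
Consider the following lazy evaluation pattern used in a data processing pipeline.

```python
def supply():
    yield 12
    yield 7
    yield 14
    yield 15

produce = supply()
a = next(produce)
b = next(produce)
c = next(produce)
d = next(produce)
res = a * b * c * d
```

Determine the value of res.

Step 1: Create generator and consume all values:
  a = next(produce) = 12
  b = next(produce) = 7
  c = next(produce) = 14
  d = next(produce) = 15
Step 2: res = 12 * 7 * 14 * 15 = 17640.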